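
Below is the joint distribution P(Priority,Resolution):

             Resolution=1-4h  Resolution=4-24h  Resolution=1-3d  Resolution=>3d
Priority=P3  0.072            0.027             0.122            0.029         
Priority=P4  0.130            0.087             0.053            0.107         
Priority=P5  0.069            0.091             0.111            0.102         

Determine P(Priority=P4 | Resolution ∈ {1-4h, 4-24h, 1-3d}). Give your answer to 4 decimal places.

0.3543

P(Resolution=1-4h) = 0.072 + 0.130 + 0.069 = 0.271.
P(Resolution=4-24h) = 0.027 + 0.087 + 0.091 = 0.205.
P(Resolution=1-3d) = 0.122 + 0.053 + 0.111 = 0.286.
P(Resolution ∈ {1-4h, 4-24h, 1-3d}) = 0.271 + 0.205 + 0.286 = 0.762; P(Priority=P4, Resolution ∈ {1-4h, 4-24h, 1-3d}) = 0.130 + 0.087 + 0.053 = 0.270.
P(Priority=P4 | Resolution ∈ {1-4h, 4-24h, 1-3d}) = 0.270/0.762 = 0.3543.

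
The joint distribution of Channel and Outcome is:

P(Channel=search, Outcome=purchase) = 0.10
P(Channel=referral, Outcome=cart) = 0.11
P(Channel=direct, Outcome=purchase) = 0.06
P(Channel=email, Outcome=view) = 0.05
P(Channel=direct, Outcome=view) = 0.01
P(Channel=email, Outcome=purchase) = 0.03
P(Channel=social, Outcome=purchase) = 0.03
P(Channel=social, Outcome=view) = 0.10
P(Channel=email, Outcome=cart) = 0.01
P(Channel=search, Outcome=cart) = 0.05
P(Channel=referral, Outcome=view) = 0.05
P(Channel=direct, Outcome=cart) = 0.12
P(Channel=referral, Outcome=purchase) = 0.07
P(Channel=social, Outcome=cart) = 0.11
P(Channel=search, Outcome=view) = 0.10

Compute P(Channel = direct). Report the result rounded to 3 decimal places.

0.190

P(Channel=direct) = 0.01 + 0.12 + 0.06 = 0.19.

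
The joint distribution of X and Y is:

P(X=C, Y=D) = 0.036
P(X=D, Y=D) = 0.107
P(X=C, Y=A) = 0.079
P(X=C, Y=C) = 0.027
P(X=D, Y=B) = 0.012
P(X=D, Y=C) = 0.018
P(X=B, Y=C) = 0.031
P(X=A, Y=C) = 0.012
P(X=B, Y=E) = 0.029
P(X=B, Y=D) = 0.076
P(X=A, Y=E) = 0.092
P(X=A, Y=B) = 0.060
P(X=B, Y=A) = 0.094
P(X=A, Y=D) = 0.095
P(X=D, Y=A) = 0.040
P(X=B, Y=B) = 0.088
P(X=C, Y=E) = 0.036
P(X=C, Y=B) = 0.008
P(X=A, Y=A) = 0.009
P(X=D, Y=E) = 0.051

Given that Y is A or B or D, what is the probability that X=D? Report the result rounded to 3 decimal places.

P(Y=A) = 0.009 + 0.094 + 0.079 + 0.040 = 0.222.
P(Y=B) = 0.060 + 0.088 + 0.008 + 0.012 = 0.168.
P(Y=D) = 0.095 + 0.076 + 0.036 + 0.107 = 0.314.
P(Y ∈ {A, B, D}) = 0.222 + 0.168 + 0.314 = 0.704; P(X=D, Y ∈ {A, B, D}) = 0.040 + 0.012 + 0.107 = 0.159.
P(X=D | Y ∈ {A, B, D}) = 0.159/0.704 = 0.226.

0.226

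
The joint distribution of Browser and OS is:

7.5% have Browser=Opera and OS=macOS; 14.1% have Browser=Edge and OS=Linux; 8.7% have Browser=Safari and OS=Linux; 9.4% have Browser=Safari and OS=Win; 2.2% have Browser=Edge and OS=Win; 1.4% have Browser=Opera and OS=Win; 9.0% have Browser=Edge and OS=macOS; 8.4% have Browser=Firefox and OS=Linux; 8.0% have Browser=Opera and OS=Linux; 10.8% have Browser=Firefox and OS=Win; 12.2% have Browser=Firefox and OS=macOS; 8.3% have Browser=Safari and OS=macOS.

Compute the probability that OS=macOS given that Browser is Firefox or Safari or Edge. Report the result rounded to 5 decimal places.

P(Browser=Firefox) = 0.108 + 0.122 + 0.084 = 0.314.
P(Browser=Safari) = 0.094 + 0.083 + 0.087 = 0.264.
P(Browser=Edge) = 0.022 + 0.090 + 0.141 = 0.253.
P(Browser ∈ {Firefox, Safari, Edge}) = 0.314 + 0.264 + 0.253 = 0.831; P(OS=macOS, Browser ∈ {Firefox, Safari, Edge}) = 0.122 + 0.083 + 0.090 = 0.295.
P(OS=macOS | Browser ∈ {Firefox, Safari, Edge}) = 0.295/0.831 = 0.35499.

0.35499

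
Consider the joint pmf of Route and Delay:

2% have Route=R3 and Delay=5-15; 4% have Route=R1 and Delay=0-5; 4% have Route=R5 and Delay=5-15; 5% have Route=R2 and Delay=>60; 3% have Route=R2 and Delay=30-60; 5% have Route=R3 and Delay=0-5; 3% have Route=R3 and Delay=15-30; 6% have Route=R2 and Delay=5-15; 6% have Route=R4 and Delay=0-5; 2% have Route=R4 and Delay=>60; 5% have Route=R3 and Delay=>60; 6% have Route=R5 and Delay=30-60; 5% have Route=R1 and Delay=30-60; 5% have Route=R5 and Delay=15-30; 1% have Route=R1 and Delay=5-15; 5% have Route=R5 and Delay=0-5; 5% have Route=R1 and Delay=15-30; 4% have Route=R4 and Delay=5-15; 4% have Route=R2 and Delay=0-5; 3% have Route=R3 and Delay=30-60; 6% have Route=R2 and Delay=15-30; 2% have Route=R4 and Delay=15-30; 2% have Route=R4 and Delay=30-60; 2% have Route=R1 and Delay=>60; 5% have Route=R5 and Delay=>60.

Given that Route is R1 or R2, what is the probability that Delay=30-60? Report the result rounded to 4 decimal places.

0.1951

P(Route=R1) = 0.04 + 0.01 + 0.05 + 0.05 + 0.02 = 0.17.
P(Route=R2) = 0.04 + 0.06 + 0.06 + 0.03 + 0.05 = 0.24.
P(Route ∈ {R1, R2}) = 0.17 + 0.24 = 0.41; P(Delay=30-60, Route ∈ {R1, R2}) = 0.05 + 0.03 = 0.08.
P(Delay=30-60 | Route ∈ {R1, R2}) = 0.08/0.41 = 0.1951.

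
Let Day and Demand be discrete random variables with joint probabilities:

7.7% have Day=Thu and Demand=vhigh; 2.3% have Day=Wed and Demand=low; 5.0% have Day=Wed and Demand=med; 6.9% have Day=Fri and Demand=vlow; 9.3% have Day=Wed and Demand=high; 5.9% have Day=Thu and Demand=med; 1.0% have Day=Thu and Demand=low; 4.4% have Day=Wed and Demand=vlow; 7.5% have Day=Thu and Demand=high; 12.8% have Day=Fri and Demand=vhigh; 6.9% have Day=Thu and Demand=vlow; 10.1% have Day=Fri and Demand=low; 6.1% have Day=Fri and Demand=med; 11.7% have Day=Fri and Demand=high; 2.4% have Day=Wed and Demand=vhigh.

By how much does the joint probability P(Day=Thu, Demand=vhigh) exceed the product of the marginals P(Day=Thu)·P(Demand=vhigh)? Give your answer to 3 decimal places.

0.011

P(Day=Thu) = 0.069 + 0.010 + 0.059 + 0.075 + 0.077 = 0.290.
P(Demand=vhigh) = 0.024 + 0.077 + 0.128 = 0.229.
P(Day=Thu, Demand=vhigh) − P(Day=Thu)P(Demand=vhigh) = 0.077 − 0.290×0.229 = 0.011.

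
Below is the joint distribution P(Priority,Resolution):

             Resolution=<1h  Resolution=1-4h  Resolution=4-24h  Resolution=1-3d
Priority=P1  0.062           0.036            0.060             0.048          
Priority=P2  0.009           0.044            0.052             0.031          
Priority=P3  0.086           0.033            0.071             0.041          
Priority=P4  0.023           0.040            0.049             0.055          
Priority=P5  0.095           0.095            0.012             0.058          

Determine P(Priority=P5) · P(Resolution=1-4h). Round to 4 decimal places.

P(Priority=P5) = 0.095 + 0.095 + 0.012 + 0.058 = 0.260.
P(Resolution=1-4h) = 0.036 + 0.044 + 0.033 + 0.040 + 0.095 = 0.248.
Product: 0.260 × 0.248 = 0.0645.

0.0645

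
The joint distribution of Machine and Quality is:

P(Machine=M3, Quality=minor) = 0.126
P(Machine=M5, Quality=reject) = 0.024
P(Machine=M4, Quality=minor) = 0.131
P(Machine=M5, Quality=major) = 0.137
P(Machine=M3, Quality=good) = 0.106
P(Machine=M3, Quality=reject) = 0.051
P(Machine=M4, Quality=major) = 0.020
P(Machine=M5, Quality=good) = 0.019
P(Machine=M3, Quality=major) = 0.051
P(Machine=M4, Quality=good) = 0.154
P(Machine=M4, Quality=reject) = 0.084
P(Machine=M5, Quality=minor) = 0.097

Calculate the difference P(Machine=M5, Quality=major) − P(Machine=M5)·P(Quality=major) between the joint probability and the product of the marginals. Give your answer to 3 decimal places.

P(Machine=M5) = 0.019 + 0.097 + 0.137 + 0.024 = 0.277.
P(Quality=major) = 0.051 + 0.020 + 0.137 = 0.208.
P(Machine=M5, Quality=major) − P(Machine=M5)P(Quality=major) = 0.137 − 0.277×0.208 = 0.079.

0.079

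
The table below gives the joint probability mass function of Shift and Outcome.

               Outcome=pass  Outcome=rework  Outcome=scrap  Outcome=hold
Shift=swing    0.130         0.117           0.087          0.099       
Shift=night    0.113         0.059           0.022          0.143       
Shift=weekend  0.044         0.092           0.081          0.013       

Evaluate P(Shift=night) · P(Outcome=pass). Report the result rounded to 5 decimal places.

0.09672

P(Shift=night) = 0.113 + 0.059 + 0.022 + 0.143 = 0.337.
P(Outcome=pass) = 0.130 + 0.113 + 0.044 = 0.287.
Product: 0.337 × 0.287 = 0.09672.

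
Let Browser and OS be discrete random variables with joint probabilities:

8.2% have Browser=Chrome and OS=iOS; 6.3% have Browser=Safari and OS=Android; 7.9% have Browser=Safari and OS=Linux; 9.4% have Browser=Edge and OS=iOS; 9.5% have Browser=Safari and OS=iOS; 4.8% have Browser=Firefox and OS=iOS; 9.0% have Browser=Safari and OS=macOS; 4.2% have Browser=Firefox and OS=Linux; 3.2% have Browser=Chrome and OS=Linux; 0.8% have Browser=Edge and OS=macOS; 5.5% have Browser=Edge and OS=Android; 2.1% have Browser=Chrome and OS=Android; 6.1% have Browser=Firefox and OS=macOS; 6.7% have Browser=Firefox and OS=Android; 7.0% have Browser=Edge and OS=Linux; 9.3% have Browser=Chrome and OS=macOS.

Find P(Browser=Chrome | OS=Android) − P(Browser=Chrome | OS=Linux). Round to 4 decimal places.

-0.0416

P(OS=Android) = 0.021 + 0.067 + 0.063 + 0.055 = 0.206; P(Browser=Chrome | OS=Android) = 0.021/0.206 = 0.10194.
P(OS=Linux) = 0.032 + 0.042 + 0.079 + 0.070 = 0.223; P(Browser=Chrome | OS=Linux) = 0.032/0.223 = 0.14350.
Difference = -0.0416.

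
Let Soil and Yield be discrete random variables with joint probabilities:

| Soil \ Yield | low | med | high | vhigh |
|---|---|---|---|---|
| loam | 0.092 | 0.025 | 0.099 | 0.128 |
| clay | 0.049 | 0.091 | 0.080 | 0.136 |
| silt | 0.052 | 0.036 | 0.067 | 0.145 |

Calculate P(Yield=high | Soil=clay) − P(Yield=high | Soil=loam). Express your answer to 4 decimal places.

-0.0631

P(Soil=clay) = 0.049 + 0.091 + 0.080 + 0.136 = 0.356; P(Yield=high | Soil=clay) = 0.080/0.356 = 0.22472.
P(Soil=loam) = 0.092 + 0.025 + 0.099 + 0.128 = 0.344; P(Yield=high | Soil=loam) = 0.099/0.344 = 0.28779.
Difference = -0.0631.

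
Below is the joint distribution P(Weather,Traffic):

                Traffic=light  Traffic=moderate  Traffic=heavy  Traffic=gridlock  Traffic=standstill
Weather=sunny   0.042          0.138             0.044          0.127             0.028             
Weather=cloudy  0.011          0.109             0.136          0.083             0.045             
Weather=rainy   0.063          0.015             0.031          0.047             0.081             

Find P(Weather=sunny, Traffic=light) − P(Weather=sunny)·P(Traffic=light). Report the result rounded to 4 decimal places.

-0.0020

P(Weather=sunny) = 0.042 + 0.138 + 0.044 + 0.127 + 0.028 = 0.379.
P(Traffic=light) = 0.042 + 0.011 + 0.063 = 0.116.
P(Weather=sunny, Traffic=light) − P(Weather=sunny)P(Traffic=light) = 0.042 − 0.379×0.116 = -0.0020.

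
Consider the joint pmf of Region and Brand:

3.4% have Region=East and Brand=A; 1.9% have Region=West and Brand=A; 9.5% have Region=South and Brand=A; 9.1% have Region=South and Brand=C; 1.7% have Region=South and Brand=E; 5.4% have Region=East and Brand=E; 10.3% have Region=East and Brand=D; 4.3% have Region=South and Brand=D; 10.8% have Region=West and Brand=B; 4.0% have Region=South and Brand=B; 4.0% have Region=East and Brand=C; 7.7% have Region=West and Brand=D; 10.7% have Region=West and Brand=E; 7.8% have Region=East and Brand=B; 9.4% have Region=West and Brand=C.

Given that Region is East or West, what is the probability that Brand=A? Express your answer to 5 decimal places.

0.07423

P(Region=East) = 0.034 + 0.078 + 0.040 + 0.103 + 0.054 = 0.309.
P(Region=West) = 0.019 + 0.108 + 0.094 + 0.077 + 0.107 = 0.405.
P(Region ∈ {East, West}) = 0.309 + 0.405 = 0.714; P(Brand=A, Region ∈ {East, West}) = 0.034 + 0.019 = 0.053.
P(Brand=A | Region ∈ {East, West}) = 0.053/0.714 = 0.07423.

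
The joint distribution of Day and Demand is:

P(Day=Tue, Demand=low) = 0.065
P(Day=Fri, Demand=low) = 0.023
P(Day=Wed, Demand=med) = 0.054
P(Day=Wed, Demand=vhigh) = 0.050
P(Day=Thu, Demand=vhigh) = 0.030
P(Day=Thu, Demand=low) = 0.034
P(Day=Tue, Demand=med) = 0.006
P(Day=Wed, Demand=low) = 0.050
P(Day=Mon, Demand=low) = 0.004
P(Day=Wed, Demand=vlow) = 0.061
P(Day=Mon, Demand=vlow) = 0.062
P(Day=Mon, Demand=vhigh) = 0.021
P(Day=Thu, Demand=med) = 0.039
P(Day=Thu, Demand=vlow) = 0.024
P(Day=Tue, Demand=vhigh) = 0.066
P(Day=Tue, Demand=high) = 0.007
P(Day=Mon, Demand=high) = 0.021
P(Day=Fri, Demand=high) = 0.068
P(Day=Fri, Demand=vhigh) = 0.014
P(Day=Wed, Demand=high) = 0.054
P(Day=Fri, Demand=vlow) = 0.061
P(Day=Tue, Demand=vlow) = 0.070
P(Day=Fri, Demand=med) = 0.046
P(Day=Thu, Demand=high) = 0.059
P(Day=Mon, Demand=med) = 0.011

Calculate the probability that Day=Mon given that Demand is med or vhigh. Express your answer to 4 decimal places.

P(Demand=med) = 0.011 + 0.006 + 0.054 + 0.039 + 0.046 = 0.156.
P(Demand=vhigh) = 0.021 + 0.066 + 0.050 + 0.030 + 0.014 = 0.181.
P(Demand ∈ {med, vhigh}) = 0.156 + 0.181 = 0.337; P(Day=Mon, Demand ∈ {med, vhigh}) = 0.011 + 0.021 = 0.032.
P(Day=Mon | Demand ∈ {med, vhigh}) = 0.032/0.337 = 0.0950.

0.0950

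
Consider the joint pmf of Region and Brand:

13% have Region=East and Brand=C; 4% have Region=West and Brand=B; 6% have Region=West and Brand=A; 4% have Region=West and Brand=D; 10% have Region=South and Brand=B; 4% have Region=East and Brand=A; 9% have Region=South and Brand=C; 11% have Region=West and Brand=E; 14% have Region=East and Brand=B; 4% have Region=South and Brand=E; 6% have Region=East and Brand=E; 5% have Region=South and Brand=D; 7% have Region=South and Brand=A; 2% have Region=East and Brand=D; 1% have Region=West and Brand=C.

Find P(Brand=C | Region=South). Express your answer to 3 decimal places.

0.257

P(Region=South) = 0.07 + 0.10 + 0.09 + 0.05 + 0.04 = 0.35.
P(Brand=C | Region=South) = 0.09/0.35 = 0.257.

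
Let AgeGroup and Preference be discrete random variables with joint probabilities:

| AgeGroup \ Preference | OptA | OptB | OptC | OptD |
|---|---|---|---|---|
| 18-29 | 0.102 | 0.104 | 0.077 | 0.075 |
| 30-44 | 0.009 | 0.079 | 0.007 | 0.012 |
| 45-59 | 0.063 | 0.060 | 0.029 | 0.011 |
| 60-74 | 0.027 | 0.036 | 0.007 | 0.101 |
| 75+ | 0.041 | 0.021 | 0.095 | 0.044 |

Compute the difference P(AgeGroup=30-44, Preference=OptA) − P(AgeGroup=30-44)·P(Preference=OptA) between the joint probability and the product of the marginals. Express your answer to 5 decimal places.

P(AgeGroup=30-44) = 0.009 + 0.079 + 0.007 + 0.012 = 0.107.
P(Preference=OptA) = 0.102 + 0.009 + 0.063 + 0.027 + 0.041 = 0.242.
P(AgeGroup=30-44, Preference=OptA) − P(AgeGroup=30-44)P(Preference=OptA) = 0.009 − 0.107×0.242 = -0.01689.

-0.01689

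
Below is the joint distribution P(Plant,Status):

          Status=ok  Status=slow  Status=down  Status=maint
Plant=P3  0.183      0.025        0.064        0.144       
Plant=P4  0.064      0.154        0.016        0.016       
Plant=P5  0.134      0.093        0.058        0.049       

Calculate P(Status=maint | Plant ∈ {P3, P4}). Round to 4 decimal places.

P(Plant=P3) = 0.183 + 0.025 + 0.064 + 0.144 = 0.416.
P(Plant=P4) = 0.064 + 0.154 + 0.016 + 0.016 = 0.250.
P(Plant ∈ {P3, P4}) = 0.416 + 0.250 = 0.666; P(Status=maint, Plant ∈ {P3, P4}) = 0.144 + 0.016 = 0.160.
P(Status=maint | Plant ∈ {P3, P4}) = 0.160/0.666 = 0.2402.

0.2402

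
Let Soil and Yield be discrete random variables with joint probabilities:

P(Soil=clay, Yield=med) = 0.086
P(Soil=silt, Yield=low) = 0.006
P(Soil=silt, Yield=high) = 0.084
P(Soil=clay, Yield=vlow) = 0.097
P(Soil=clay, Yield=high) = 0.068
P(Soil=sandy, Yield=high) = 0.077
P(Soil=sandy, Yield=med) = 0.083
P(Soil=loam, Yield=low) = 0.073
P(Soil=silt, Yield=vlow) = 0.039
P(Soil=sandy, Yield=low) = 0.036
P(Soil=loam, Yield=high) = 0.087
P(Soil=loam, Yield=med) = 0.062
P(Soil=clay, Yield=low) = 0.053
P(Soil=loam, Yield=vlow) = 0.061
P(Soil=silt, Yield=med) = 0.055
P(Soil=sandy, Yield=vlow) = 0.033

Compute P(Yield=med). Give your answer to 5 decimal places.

0.28600

P(Yield=med) = 0.083 + 0.062 + 0.086 + 0.055 = 0.286.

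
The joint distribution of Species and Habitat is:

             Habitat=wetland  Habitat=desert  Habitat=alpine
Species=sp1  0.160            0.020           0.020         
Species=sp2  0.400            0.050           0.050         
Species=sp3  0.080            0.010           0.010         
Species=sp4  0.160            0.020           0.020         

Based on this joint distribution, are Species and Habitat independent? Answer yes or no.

yes

Every cell satisfies P(Species,Habitat) = P(Species)·P(Habitat). For instance P(Species=sp3) = 0.100, P(Habitat=wetland) = 0.800, and 0.100×0.800 = 0.080 matches the joint entry. So Species and Habitat are independent.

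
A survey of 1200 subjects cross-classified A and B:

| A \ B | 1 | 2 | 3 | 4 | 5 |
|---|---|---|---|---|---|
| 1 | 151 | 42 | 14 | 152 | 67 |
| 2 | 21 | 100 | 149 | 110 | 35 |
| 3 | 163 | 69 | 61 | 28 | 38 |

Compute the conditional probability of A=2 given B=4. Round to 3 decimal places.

0.379

Total with B=4: 152 + 110 + 28 = 290.
P(A=2 | B=4) = 110/290 = 0.379.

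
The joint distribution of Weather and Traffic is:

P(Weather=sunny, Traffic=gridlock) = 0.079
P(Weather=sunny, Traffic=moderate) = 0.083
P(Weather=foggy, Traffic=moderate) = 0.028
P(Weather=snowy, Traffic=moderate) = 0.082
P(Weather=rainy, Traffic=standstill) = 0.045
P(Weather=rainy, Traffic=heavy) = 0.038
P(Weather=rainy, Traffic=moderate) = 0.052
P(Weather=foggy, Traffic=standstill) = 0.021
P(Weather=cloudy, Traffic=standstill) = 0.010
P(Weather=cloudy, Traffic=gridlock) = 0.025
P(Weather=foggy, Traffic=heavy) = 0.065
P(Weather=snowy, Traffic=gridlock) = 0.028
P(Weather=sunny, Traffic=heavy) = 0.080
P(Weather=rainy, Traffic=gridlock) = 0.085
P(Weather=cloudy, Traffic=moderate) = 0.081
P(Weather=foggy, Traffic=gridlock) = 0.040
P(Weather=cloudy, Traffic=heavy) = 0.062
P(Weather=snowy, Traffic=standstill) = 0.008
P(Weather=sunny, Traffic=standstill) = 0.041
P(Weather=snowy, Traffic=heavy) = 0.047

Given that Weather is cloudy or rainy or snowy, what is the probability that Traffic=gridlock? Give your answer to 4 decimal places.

P(Weather=cloudy) = 0.081 + 0.062 + 0.025 + 0.010 = 0.178.
P(Weather=rainy) = 0.052 + 0.038 + 0.085 + 0.045 = 0.220.
P(Weather=snowy) = 0.082 + 0.047 + 0.028 + 0.008 = 0.165.
P(Weather ∈ {cloudy, rainy, snowy}) = 0.178 + 0.220 + 0.165 = 0.563; P(Traffic=gridlock, Weather ∈ {cloudy, rainy, snowy}) = 0.025 + 0.085 + 0.028 = 0.138.
P(Traffic=gridlock | Weather ∈ {cloudy, rainy, snowy}) = 0.138/0.563 = 0.2451.

0.2451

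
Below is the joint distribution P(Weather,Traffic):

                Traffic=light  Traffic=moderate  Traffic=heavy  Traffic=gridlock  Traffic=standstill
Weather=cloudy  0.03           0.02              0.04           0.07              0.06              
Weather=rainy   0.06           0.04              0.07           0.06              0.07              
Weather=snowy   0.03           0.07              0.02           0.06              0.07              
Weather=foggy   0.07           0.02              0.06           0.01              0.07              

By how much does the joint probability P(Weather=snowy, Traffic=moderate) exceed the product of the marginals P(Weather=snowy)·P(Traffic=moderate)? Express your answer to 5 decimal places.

P(Weather=snowy) = 0.03 + 0.07 + 0.02 + 0.06 + 0.07 = 0.25.
P(Traffic=moderate) = 0.02 + 0.04 + 0.07 + 0.02 = 0.15.
P(Weather=snowy, Traffic=moderate) − P(Weather=snowy)P(Traffic=moderate) = 0.07 − 0.25×0.15 = 0.03250.

0.03250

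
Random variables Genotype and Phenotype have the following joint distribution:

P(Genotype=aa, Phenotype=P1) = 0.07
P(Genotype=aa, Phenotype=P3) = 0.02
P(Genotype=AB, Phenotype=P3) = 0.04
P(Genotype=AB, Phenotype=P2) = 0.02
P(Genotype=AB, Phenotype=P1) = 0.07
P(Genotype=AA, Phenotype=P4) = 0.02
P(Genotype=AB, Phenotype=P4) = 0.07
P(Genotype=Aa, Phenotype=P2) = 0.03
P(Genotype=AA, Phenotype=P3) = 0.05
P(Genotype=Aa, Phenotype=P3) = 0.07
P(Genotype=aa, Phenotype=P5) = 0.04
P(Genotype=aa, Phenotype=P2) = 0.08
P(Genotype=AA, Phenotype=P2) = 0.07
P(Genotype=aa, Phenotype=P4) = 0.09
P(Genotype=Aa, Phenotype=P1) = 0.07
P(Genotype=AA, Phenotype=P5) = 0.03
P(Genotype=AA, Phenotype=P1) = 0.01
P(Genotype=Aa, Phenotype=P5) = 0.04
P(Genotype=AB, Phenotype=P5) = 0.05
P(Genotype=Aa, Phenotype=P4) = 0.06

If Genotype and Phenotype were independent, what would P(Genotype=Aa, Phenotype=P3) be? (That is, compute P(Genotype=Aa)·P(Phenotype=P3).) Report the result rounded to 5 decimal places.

P(Genotype=Aa) = 0.07 + 0.03 + 0.07 + 0.06 + 0.04 = 0.27.
P(Phenotype=P3) = 0.05 + 0.07 + 0.02 + 0.04 = 0.18.
Product: 0.27 × 0.18 = 0.04860.

0.04860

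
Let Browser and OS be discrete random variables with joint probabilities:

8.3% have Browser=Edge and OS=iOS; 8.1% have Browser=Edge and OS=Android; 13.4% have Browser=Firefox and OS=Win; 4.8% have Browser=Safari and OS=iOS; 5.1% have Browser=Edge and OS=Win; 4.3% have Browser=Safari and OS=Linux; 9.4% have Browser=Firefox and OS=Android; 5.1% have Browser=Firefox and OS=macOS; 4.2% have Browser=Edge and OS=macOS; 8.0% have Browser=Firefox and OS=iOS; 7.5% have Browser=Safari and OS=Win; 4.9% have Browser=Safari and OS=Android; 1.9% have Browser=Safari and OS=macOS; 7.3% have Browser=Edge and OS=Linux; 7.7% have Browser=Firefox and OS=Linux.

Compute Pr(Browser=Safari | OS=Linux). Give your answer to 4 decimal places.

P(OS=Linux) = 0.077 + 0.043 + 0.073 = 0.193.
P(Browser=Safari | OS=Linux) = 0.043/0.193 = 0.2228.

0.2228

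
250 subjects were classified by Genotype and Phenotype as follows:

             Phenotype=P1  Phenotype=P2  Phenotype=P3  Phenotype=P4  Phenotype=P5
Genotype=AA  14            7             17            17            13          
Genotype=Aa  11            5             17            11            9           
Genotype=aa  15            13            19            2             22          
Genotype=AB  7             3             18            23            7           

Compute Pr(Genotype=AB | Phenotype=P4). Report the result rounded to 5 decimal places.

0.43396

Total with Phenotype=P4: 17 + 11 + 2 + 23 = 53.
P(Genotype=AB | Phenotype=P4) = 23/53 = 0.43396.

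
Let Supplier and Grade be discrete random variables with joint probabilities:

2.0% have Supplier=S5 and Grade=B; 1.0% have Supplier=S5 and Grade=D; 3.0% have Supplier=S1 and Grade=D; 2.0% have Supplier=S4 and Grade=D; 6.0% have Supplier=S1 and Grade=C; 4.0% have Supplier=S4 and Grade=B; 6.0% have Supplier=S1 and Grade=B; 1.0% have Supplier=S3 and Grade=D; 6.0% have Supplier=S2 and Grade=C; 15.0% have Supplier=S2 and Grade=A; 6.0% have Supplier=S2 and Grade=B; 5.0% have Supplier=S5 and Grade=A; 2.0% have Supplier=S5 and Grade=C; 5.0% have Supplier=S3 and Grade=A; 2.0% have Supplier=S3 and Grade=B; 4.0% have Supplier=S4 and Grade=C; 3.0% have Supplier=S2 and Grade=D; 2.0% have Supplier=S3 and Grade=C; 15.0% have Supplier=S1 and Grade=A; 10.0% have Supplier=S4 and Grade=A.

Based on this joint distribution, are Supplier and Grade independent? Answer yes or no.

Every cell satisfies P(Supplier,Grade) = P(Supplier)·P(Grade). For instance P(Supplier=S5) = 0.100, P(Grade=A) = 0.500, and 0.100×0.500 = 0.050 matches the joint entry. So Supplier and Grade are independent.

yes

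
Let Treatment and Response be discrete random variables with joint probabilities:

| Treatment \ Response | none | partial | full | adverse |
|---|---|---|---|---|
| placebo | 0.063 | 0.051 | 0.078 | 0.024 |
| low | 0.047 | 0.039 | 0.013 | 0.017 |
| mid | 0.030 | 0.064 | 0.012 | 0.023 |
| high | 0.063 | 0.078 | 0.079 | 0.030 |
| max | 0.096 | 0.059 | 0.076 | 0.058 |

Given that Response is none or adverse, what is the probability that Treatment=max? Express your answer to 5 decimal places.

P(Response=none) = 0.063 + 0.047 + 0.030 + 0.063 + 0.096 = 0.299.
P(Response=adverse) = 0.024 + 0.017 + 0.023 + 0.030 + 0.058 = 0.152.
P(Response ∈ {none, adverse}) = 0.299 + 0.152 = 0.451; P(Treatment=max, Response ∈ {none, adverse}) = 0.096 + 0.058 = 0.154.
P(Treatment=max | Response ∈ {none, adverse}) = 0.154/0.451 = 0.34146.

0.34146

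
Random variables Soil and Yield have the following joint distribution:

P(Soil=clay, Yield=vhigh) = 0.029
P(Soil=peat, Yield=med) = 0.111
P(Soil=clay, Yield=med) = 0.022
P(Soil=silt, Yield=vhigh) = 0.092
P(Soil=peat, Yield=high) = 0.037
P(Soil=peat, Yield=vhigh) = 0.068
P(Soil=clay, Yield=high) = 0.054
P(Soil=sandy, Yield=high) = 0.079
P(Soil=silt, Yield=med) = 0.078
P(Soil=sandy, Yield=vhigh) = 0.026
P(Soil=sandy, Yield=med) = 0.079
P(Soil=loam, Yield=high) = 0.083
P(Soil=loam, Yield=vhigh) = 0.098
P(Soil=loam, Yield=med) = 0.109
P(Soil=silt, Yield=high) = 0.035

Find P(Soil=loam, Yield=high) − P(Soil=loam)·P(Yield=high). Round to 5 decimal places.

P(Soil=loam) = 0.109 + 0.083 + 0.098 = 0.290.
P(Yield=high) = 0.079 + 0.083 + 0.054 + 0.035 + 0.037 = 0.288.
P(Soil=loam, Yield=high) − P(Soil=loam)P(Yield=high) = 0.083 − 0.290×0.288 = -0.00052.

-0.00052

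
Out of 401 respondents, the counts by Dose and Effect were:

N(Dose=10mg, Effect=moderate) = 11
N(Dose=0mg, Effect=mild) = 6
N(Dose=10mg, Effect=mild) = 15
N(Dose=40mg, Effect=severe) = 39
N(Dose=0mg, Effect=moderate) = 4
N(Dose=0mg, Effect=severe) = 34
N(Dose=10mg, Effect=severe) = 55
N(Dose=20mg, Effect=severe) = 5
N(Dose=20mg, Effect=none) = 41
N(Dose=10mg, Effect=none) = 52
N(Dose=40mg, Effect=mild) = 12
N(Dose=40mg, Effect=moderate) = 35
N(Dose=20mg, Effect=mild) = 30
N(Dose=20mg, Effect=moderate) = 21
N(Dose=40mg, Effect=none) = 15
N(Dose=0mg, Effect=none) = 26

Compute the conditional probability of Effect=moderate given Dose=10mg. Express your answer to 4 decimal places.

0.0827

Total with Dose=10mg: 52 + 15 + 11 + 55 = 133.
P(Effect=moderate | Dose=10mg) = 11/133 = 0.0827.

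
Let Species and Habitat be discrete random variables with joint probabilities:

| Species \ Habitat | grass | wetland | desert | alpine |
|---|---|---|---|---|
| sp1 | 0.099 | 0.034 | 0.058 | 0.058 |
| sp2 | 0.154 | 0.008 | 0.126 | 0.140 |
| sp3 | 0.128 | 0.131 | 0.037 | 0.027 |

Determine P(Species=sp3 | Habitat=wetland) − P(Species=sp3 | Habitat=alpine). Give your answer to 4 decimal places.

0.6372

P(Habitat=wetland) = 0.034 + 0.008 + 0.131 = 0.173; P(Species=sp3 | Habitat=wetland) = 0.131/0.173 = 0.75723.
P(Habitat=alpine) = 0.058 + 0.140 + 0.027 = 0.225; P(Species=sp3 | Habitat=alpine) = 0.027/0.225 = 0.12000.
Difference = 0.6372.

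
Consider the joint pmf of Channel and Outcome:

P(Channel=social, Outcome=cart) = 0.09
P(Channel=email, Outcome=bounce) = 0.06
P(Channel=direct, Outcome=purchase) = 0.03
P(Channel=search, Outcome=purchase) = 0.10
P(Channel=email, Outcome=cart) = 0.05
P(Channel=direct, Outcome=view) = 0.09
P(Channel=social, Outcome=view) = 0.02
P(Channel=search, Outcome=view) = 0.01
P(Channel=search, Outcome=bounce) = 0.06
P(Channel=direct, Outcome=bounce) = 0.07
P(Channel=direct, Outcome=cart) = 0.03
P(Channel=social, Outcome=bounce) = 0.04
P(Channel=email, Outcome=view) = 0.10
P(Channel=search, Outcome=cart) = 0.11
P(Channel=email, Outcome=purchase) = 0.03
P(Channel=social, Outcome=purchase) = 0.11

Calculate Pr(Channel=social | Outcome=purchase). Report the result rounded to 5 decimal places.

P(Outcome=purchase) = 0.03 + 0.10 + 0.11 + 0.03 = 0.27.
P(Channel=social | Outcome=purchase) = 0.11/0.27 = 0.40741.

0.40741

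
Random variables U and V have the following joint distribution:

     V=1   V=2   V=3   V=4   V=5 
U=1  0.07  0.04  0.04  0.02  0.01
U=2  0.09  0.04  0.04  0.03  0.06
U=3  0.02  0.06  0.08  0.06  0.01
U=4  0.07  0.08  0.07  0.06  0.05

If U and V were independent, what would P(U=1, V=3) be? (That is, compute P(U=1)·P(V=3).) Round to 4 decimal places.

0.0414

P(U=1) = 0.07 + 0.04 + 0.04 + 0.02 + 0.01 = 0.18.
P(V=3) = 0.04 + 0.04 + 0.08 + 0.07 = 0.23.
Product: 0.18 × 0.23 = 0.0414.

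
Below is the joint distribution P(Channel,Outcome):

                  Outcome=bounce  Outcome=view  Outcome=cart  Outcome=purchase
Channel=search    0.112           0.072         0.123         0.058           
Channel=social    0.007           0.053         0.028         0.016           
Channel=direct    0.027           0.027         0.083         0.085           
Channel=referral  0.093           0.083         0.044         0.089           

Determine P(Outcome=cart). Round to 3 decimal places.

P(Outcome=cart) = 0.123 + 0.028 + 0.083 + 0.044 = 0.278.

0.278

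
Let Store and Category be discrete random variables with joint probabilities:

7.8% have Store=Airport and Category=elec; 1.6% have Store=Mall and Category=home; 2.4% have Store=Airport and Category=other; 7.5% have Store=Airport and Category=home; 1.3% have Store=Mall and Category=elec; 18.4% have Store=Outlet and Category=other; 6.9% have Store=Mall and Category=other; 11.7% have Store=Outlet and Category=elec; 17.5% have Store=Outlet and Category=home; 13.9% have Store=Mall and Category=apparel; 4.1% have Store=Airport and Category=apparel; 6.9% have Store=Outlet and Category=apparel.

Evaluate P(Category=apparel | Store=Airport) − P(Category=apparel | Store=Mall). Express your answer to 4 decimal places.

-0.3984

P(Store=Airport) = 0.041 + 0.078 + 0.075 + 0.024 = 0.218; P(Category=apparel | Store=Airport) = 0.041/0.218 = 0.18807.
P(Store=Mall) = 0.139 + 0.013 + 0.016 + 0.069 = 0.237; P(Category=apparel | Store=Mall) = 0.139/0.237 = 0.58650.
Difference = -0.3984.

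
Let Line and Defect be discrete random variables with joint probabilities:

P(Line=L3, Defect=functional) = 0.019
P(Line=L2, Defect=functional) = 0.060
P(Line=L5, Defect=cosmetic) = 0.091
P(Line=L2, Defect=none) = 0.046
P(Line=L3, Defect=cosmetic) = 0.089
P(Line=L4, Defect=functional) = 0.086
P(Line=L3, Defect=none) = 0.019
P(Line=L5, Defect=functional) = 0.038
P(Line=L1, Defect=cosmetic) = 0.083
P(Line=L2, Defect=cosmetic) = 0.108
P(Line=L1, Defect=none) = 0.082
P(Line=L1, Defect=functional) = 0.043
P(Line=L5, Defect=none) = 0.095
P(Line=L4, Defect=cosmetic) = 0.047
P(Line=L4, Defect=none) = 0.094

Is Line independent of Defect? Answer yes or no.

no

P(Line=L4) = 0.227 and P(Defect=cosmetic) = 0.418, so their product is 0.09489, but P(Line=L4, Defect=cosmetic) = 0.047. Since these differ, Line and Defect are not independent.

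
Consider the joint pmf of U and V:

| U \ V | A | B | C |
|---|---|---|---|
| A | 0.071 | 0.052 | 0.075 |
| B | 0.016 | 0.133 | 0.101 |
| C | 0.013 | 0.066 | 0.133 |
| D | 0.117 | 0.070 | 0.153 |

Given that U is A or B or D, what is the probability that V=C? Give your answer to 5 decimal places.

0.41751

P(U=A) = 0.071 + 0.052 + 0.075 = 0.198.
P(U=B) = 0.016 + 0.133 + 0.101 = 0.250.
P(U=D) = 0.117 + 0.070 + 0.153 = 0.340.
P(U ∈ {A, B, D}) = 0.198 + 0.250 + 0.340 = 0.788; P(V=C, U ∈ {A, B, D}) = 0.075 + 0.101 + 0.153 = 0.329.
P(V=C | U ∈ {A, B, D}) = 0.329/0.788 = 0.41751.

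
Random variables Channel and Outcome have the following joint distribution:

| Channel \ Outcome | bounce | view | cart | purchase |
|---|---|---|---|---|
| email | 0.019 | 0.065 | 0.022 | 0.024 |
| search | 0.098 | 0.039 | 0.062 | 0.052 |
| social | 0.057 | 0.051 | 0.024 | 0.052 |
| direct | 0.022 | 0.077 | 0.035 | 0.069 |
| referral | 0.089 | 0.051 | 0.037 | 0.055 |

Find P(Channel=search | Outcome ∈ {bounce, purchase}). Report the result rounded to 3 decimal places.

0.279

P(Outcome=bounce) = 0.019 + 0.098 + 0.057 + 0.022 + 0.089 = 0.285.
P(Outcome=purchase) = 0.024 + 0.052 + 0.052 + 0.069 + 0.055 = 0.252.
P(Outcome ∈ {bounce, purchase}) = 0.285 + 0.252 = 0.537; P(Channel=search, Outcome ∈ {bounce, purchase}) = 0.098 + 0.052 = 0.150.
P(Channel=search | Outcome ∈ {bounce, purchase}) = 0.150/0.537 = 0.279.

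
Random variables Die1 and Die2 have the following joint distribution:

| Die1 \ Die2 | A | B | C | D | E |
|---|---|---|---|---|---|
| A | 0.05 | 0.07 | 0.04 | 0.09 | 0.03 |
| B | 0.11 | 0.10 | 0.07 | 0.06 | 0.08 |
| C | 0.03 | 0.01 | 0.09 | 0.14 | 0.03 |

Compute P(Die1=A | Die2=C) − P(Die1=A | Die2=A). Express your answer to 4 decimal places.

P(Die2=C) = 0.04 + 0.07 + 0.09 = 0.20; P(Die1=A | Die2=C) = 0.04/0.20 = 0.20000.
P(Die2=A) = 0.05 + 0.11 + 0.03 = 0.19; P(Die1=A | Die2=A) = 0.05/0.19 = 0.26316.
Difference = -0.0632.

-0.0632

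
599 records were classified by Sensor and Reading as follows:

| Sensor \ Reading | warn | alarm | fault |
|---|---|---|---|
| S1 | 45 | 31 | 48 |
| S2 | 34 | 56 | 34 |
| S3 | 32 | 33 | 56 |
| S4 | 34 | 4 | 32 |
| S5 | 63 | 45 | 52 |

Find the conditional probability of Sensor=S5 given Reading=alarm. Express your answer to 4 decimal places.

0.2663

Total with Reading=alarm: 31 + 56 + 33 + 4 + 45 = 169.
P(Sensor=S5 | Reading=alarm) = 45/169 = 0.2663.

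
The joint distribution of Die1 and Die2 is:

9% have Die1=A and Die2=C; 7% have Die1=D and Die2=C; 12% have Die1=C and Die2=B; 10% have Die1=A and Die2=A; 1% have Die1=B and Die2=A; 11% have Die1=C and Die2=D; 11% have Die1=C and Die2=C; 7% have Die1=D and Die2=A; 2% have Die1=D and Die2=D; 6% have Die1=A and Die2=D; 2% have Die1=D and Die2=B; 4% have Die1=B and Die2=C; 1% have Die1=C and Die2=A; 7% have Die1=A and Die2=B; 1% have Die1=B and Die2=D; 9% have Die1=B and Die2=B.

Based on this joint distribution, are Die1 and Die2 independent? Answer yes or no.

P(Die1=C) = 0.35 and P(Die2=A) = 0.19, so their product is 0.0665, but P(Die1=C, Die2=A) = 0.01. Since these differ, Die1 and Die2 are not independent.

no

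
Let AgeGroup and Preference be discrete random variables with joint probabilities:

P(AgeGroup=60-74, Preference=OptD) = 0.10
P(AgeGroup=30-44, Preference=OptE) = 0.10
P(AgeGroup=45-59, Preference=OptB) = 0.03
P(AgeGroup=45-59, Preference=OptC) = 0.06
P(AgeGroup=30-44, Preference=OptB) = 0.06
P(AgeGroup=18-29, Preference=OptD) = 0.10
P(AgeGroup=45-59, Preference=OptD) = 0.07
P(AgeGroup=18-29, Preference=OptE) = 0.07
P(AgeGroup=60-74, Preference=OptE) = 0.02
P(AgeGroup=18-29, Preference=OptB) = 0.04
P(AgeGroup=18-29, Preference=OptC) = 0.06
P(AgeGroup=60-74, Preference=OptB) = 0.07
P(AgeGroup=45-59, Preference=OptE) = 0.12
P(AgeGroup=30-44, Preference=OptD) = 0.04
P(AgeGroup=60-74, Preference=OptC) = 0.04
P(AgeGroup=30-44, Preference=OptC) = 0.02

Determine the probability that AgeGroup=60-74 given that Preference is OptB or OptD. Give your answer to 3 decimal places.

0.333

P(Preference=OptB) = 0.04 + 0.06 + 0.03 + 0.07 = 0.20.
P(Preference=OptD) = 0.10 + 0.04 + 0.07 + 0.10 = 0.31.
P(Preference ∈ {OptB, OptD}) = 0.20 + 0.31 = 0.51; P(AgeGroup=60-74, Preference ∈ {OptB, OptD}) = 0.07 + 0.10 = 0.17.
P(AgeGroup=60-74 | Preference ∈ {OptB, OptD}) = 0.17/0.51 = 0.333.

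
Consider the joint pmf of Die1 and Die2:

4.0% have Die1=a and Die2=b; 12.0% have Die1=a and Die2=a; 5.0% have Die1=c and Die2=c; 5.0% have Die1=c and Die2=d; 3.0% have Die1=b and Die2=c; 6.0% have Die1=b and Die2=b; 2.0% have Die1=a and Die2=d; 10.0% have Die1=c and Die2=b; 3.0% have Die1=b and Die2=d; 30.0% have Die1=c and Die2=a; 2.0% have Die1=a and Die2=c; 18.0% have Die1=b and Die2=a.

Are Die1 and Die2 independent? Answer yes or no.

Every cell satisfies P(Die1,Die2) = P(Die1)·P(Die2). For instance P(Die1=b) = 0.300, P(Die2=a) = 0.600, and 0.300×0.600 = 0.180 matches the joint entry. So Die1 and Die2 are independent.

yes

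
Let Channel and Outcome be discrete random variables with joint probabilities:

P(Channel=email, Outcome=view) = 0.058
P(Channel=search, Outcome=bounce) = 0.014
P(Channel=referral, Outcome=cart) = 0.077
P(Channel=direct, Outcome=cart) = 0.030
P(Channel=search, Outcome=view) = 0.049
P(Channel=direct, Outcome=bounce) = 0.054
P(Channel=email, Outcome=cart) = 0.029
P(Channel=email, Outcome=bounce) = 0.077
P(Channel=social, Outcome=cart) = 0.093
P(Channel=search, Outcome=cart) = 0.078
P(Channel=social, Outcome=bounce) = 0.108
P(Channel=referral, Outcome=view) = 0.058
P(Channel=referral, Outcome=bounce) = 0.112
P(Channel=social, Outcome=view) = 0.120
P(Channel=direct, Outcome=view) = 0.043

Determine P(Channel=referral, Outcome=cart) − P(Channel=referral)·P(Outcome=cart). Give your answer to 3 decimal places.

P(Channel=referral) = 0.112 + 0.058 + 0.077 = 0.247.
P(Outcome=cart) = 0.029 + 0.078 + 0.093 + 0.030 + 0.077 = 0.307.
P(Channel=referral, Outcome=cart) − P(Channel=referral)P(Outcome=cart) = 0.077 − 0.247×0.307 = 0.001.

0.001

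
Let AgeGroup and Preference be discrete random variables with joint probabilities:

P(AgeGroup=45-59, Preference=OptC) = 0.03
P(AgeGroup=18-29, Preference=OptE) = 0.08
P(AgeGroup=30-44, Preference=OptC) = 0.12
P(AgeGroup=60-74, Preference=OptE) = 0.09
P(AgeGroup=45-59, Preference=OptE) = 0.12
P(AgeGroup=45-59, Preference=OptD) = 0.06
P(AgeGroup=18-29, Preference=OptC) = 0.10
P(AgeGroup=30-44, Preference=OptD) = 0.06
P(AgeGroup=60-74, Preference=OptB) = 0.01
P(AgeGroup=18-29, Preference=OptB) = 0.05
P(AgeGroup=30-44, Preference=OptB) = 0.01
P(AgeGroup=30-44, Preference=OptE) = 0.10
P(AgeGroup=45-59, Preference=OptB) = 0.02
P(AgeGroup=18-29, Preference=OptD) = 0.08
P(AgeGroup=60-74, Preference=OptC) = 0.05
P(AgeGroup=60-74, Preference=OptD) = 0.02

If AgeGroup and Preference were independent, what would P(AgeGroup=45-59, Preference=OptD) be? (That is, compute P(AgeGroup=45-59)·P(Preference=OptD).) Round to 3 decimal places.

0.051

P(AgeGroup=45-59) = 0.02 + 0.03 + 0.06 + 0.12 = 0.23.
P(Preference=OptD) = 0.08 + 0.06 + 0.06 + 0.02 = 0.22.
Product: 0.23 × 0.22 = 0.051.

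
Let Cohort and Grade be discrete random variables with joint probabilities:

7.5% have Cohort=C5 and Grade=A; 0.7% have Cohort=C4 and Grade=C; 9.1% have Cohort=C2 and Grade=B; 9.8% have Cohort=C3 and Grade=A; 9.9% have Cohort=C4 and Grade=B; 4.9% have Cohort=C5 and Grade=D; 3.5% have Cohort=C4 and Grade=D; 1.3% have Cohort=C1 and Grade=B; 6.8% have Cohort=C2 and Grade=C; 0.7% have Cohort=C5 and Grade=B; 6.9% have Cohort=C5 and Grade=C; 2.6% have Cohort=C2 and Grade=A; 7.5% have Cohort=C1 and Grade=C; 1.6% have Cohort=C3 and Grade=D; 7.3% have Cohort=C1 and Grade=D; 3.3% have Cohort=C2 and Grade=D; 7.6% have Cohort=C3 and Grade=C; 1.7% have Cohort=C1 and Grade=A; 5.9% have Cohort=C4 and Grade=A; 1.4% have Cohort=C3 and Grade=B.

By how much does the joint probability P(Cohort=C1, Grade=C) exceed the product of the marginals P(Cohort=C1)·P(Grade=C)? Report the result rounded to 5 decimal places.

P(Cohort=C1) = 0.017 + 0.013 + 0.075 + 0.073 = 0.178.
P(Grade=C) = 0.075 + 0.068 + 0.076 + 0.007 + 0.069 = 0.295.
P(Cohort=C1, Grade=C) − P(Cohort=C1)P(Grade=C) = 0.075 − 0.178×0.295 = 0.02249.

0.02249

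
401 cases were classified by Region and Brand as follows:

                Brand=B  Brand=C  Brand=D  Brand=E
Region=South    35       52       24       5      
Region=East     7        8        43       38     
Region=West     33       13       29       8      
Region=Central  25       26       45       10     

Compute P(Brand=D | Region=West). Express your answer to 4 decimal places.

0.3494

Total with Region=West: 33 + 13 + 29 + 8 = 83.
P(Brand=D | Region=West) = 29/83 = 0.3494.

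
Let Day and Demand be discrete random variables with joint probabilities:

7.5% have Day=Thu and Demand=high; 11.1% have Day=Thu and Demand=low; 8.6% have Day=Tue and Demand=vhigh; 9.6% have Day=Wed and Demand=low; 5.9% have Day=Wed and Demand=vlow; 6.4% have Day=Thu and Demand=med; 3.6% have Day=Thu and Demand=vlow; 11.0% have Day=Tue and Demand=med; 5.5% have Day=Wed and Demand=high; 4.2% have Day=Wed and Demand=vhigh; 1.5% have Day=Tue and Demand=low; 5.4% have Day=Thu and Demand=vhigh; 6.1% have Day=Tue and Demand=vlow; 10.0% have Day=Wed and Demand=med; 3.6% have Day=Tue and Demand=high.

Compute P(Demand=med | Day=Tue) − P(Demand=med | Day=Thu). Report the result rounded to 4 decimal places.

P(Day=Tue) = 0.061 + 0.015 + 0.110 + 0.036 + 0.086 = 0.308; P(Demand=med | Day=Tue) = 0.110/0.308 = 0.35714.
P(Day=Thu) = 0.036 + 0.111 + 0.064 + 0.075 + 0.054 = 0.340; P(Demand=med | Day=Thu) = 0.064/0.340 = 0.18824.
Difference = 0.1689.

0.1689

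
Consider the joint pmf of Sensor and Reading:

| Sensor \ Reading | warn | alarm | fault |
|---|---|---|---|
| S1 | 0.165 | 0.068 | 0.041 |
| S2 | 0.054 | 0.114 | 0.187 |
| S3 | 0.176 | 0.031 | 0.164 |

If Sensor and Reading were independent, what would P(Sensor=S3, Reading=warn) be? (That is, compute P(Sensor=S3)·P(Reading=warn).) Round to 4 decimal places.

0.1465

P(Sensor=S3) = 0.176 + 0.031 + 0.164 = 0.371.
P(Reading=warn) = 0.165 + 0.054 + 0.176 = 0.395.
Product: 0.371 × 0.395 = 0.1465.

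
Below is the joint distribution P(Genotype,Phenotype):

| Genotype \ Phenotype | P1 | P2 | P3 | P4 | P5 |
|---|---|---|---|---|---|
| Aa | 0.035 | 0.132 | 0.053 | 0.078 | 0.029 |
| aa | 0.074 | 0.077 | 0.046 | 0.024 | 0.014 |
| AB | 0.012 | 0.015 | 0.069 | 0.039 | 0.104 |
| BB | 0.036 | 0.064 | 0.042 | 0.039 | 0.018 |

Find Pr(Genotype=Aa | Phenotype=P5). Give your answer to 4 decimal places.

P(Phenotype=P5) = 0.029 + 0.014 + 0.104 + 0.018 = 0.165.
P(Genotype=Aa | Phenotype=P5) = 0.029/0.165 = 0.1758.

0.1758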